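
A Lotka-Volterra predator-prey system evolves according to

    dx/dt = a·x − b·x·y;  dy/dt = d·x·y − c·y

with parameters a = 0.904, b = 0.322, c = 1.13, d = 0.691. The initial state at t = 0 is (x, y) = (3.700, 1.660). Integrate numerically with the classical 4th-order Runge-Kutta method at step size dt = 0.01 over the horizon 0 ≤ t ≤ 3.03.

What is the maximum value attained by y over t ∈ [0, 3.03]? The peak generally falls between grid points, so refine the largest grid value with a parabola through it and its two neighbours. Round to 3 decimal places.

t=0.000: state=(3.700, 1.660)
step 1 (dt=0.01): k1=(1.367, 2.368), k2=(1.355, 2.393), k3=(1.355, 2.393), k4=(1.343, 2.418); state += dt/6·(k1+2k2+2k3+k4)
t=0.010: state=(3.714, 1.684)
t=0.020: state=(3.727, 1.708)
t=0.030: state=(3.740, 1.733)
continuing one RK4 step at a time; state shown every 10 steps (Δt=0.1):
t=0.100: state=(3.824, 1.923)
t=0.200: state=(3.914, 2.245)
t=0.300: state=(3.962, 2.632)
t=0.400: state=(3.956, 3.092)
t=0.500: state=(3.887, 3.622)
t=0.600: state=(3.751, 4.214)
t=0.700: state=(3.549, 4.845)
t=0.800: state=(3.289, 5.482)
t=0.900: state=(2.988, 6.084)
t=1.000: state=(2.666, 6.607)
t=1.100: state=(2.343, 7.015)
t=1.200: state=(2.036, 7.288)
t=1.300: state=(1.758, 7.420)
t=1.400: state=(1.515, 7.419)
t=1.500: state=(1.308, 7.303)
t=1.600: state=(1.135, 7.096)
t=1.700: state=(0.993, 6.821)
t=1.800: state=(0.877, 6.498)
t=1.900: state=(0.783, 6.145)
t=2.000: state=(0.708, 5.778)
t=2.100: state=(0.647, 5.408)
t=2.200: state=(0.599, 5.042)
t=2.300: state=(0.560, 4.687)
t=2.400: state=(0.530, 4.347)
t=2.500: state=(0.507, 4.024)
t=2.600: state=(0.490, 3.720)
t=2.700: state=(0.478, 3.435)
t=2.800: state=(0.471, 3.170)
t=2.900: state=(0.467, 2.925)
t=3.000: state=(0.467, 2.698)
t=3.030: state=(0.468, 2.633)
largest grid value and its neighbours: y(1.340)=7.43425, y(1.350)=7.43472, y(1.360)=7.43393
parabola through these three points peaks at t≈1.349 with y≈7.43473

max y = 7.435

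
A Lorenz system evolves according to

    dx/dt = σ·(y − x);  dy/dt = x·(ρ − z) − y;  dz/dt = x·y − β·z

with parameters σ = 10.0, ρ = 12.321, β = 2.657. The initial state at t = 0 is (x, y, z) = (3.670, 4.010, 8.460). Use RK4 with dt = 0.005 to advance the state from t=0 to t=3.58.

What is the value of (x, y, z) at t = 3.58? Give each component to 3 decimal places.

t=0.000: state=(3.670, 4.010, 8.460)
step 1 (dt=0.005): k1=(3.400, 10.160, -7.762), k2=(3.569, 10.239, -7.582), k3=(3.567, 10.238, -7.581), k4=(3.734, 10.317, -7.401); state += dt/6·(k1+2k2+2k3+k4)
t=0.005: state=(3.688, 4.061, 8.422)
t=0.010: state=(3.707, 4.113, 8.386)
t=0.015: state=(3.728, 4.166, 8.352)
continuing one RK4 step at a time; state shown every 40 steps (Δt=0.2):
t=0.200: state=(5.348, 6.516, 8.700)
t=0.400: state=(7.127, 7.314, 12.507)
t=0.600: state=(5.756, 4.610, 13.419)
t=0.800: state=(4.168, 3.873, 10.835)
t=1.000: state=(4.507, 5.069, 9.261)
t=1.200: state=(5.976, 6.698, 10.406)
t=1.400: state=(6.486, 6.155, 12.748)
t=1.600: state=(5.227, 4.580, 12.247)
t=1.800: state=(4.579, 4.611, 10.494)
t=2.000: state=(5.204, 5.716, 10.062)
t=2.200: state=(6.116, 6.364, 11.440)
t=2.400: state=(5.888, 5.475, 12.375)
t=2.600: state=(5.059, 4.778, 11.483)
t=2.800: state=(4.982, 5.172, 10.518)
t=3.000: state=(5.595, 5.930, 10.790)
t=3.200: state=(5.947, 5.905, 11.799)
t=3.400: state=(5.517, 5.220, 11.877)
t=3.580: state=(5.128, 5.038, 11.187)

(x, y, z) = (5.128, 5.038, 11.187)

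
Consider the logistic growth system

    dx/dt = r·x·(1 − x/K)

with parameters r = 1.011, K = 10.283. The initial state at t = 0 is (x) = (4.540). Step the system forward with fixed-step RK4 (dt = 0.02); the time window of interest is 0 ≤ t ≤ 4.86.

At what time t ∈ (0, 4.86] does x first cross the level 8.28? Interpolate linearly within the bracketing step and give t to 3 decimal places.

t = 1.636

t=0.000: state=(4.540)
step 1 (dt=0.02): k1=(2.563), k2=(2.566), k3=(2.566), k4=(2.569); state += dt/6·(k1+2k2+2k3+k4)
t=0.020: state=(4.591)
t=0.040: state=(4.643)
t=0.060: state=(4.694)
continuing one RK4 step at a time; state shown every 10 steps (Δt=0.2):
t=0.200: state=(5.057)
t=0.400: state=(5.576)
t=0.600: state=(6.086)
t=0.800: state=(6.577)
t=1.000: state=(7.042)
t=1.200: state=(7.473)
t=1.400: state=(7.867)
t=1.600: state=(8.220)
t=1.620: state=(8.253)
next step: t=1.640: state=(8.286) — x has crossed 8.28
linear interpolation between t=1.620 (8.25337) and t=1.640 (8.28610) → t≈1.636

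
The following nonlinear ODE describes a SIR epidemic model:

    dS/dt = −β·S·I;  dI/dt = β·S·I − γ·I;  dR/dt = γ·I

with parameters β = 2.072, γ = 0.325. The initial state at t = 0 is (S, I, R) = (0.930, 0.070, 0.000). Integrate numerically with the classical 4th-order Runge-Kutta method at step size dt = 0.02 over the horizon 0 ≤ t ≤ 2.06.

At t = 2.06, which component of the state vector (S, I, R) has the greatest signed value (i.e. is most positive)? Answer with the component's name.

t=0.000: state=(0.930, 0.070, 0.000)
step 1 (dt=0.02): k1=(-0.135, 0.112, 0.023), k2=(-0.137, 0.114, 0.023), k3=(-0.137, 0.114, 0.023), k4=(-0.139, 0.115, 0.023); state += dt/6·(k1+2k2+2k3+k4)
t=0.020: state=(0.927, 0.072, 0.000)
t=0.040: state=(0.924, 0.075, 0.001)
t=0.060: state=(0.922, 0.077, 0.001)
continuing one RK4 step at a time; state shown every 5 steps (Δt=0.1):
t=0.100: state=(0.915, 0.082, 0.002)
t=0.200: state=(0.899, 0.096, 0.005)
t=0.300: state=(0.880, 0.112, 0.009)
t=0.400: state=(0.858, 0.129, 0.013)
t=0.500: state=(0.834, 0.149, 0.017)
t=0.600: state=(0.807, 0.171, 0.022)
t=0.700: state=(0.777, 0.195, 0.028)
t=0.800: state=(0.744, 0.221, 0.035)
t=0.900: state=(0.708, 0.249, 0.043)
t=1.000: state=(0.671, 0.278, 0.051)
t=1.100: state=(0.631, 0.308, 0.061)
t=1.200: state=(0.590, 0.338, 0.071)
t=1.300: state=(0.549, 0.369, 0.083)
t=1.400: state=(0.507, 0.398, 0.095)
t=1.500: state=(0.465, 0.426, 0.109)
t=1.600: state=(0.425, 0.452, 0.123)
t=1.700: state=(0.386, 0.476, 0.138)
t=1.800: state=(0.349, 0.497, 0.154)
t=1.900: state=(0.314, 0.516, 0.170)
t=2.000: state=(0.282, 0.531, 0.187)
t=2.060: state=(0.264, 0.539, 0.198)
compare at T: S=0.264, I=0.539, R=0.198

largest component: I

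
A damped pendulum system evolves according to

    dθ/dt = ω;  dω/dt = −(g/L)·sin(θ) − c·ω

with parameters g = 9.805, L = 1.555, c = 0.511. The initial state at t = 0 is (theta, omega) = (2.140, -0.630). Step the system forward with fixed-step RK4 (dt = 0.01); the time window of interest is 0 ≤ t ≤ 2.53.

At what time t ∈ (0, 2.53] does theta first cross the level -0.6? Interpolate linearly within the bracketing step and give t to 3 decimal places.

t = 1.013

t=0.000: state=(2.140, -0.630)
step 1 (dt=0.01): k1=(-0.630, -4.989), k2=(-0.655, -4.987), k3=(-0.655, -4.988), k4=(-0.680, -4.986); state += dt/6·(k1+2k2+2k3+k4)
t=0.010: state=(2.133, -0.680)
t=0.020: state=(2.126, -0.730)
t=0.030: state=(2.119, -0.780)
continuing one RK4 step at a time; state shown every 10 steps (Δt=0.1):
t=0.100: state=(2.052, -1.129)
t=0.200: state=(1.914, -1.635)
t=0.300: state=(1.725, -2.148)
t=0.400: state=(1.485, -2.654)
t=0.500: state=(1.196, -3.118)
t=0.600: state=(0.864, -3.488)
t=0.700: state=(0.503, -3.700)
t=0.800: state=(0.131, -3.706)
t=0.900: state=(-0.230, -3.489)
t=1.000: state=(-0.560, -3.076)
t=1.010: state=(-0.591, -3.027)
next step: t=1.020: state=(-0.621, -2.975) — theta has crossed -0.6
linear interpolation between t=1.010 (-0.59065) and t=1.020 (-0.62066) → t≈1.013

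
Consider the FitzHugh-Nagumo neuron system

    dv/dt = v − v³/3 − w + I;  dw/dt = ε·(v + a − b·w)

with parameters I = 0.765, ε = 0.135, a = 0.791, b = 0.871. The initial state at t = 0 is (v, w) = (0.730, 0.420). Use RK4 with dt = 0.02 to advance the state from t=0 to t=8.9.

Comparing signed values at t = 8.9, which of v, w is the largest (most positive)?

t=0.000: state=(0.730, 0.420)
step 1 (dt=0.02): k1=(0.945, 0.156), k2=(0.948, 0.157), k3=(0.948, 0.157), k4=(0.951, 0.158); state += dt/6·(k1+2k2+2k3+k4)
t=0.020: state=(0.749, 0.423)
t=0.040: state=(0.768, 0.426)
t=0.060: state=(0.787, 0.430)
continuing one RK4 step at a time; state shown every 25 steps (Δt=0.5):
t=0.500: state=(1.204, 0.512)
t=1.000: state=(1.543, 0.626)
t=1.500: state=(1.678, 0.748)
t=2.000: state=(1.695, 0.868)
t=2.500: state=(1.663, 0.981)
t=3.000: state=(1.614, 1.084)
t=3.500: state=(1.558, 1.178)
t=4.000: state=(1.499, 1.263)
t=4.500: state=(1.437, 1.339)
t=5.000: state=(1.373, 1.406)
t=5.500: state=(1.306, 1.466)
t=6.000: state=(1.235, 1.517)
t=6.500: state=(1.160, 1.561)
t=7.000: state=(1.078, 1.597)
t=7.500: state=(0.987, 1.625)
t=8.000: state=(0.883, 1.646)
t=8.500: state=(0.757, 1.658)
t=8.900: state=(0.632, 1.660)
compare at T: v=0.632, w=1.660

largest component: w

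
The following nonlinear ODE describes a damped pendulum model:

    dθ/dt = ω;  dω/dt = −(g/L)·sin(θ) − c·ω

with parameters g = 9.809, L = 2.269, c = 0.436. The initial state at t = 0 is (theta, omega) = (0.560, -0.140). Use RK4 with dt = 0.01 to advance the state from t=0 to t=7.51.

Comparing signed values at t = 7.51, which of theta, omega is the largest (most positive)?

t=0.000: state=(0.560, -0.140)
step 1 (dt=0.01): k1=(-0.140, -2.235), k2=(-0.151, -2.228), k3=(-0.151, -2.228), k4=(-0.162, -2.220); state += dt/6·(k1+2k2+2k3+k4)
t=0.010: state=(0.558, -0.162)
t=0.020: state=(0.557, -0.184)
t=0.030: state=(0.555, -0.206)
continuing one RK4 step at a time; state shown every 25 steps (Δt=0.25):
t=0.250: state=(0.460, -0.634)
t=0.500: state=(0.260, -0.932)
t=0.750: state=(0.016, -0.975)
t=1.000: state=(-0.207, -0.770)
t=1.250: state=(-0.355, -0.398)
t=1.500: state=(-0.401, 0.031)
t=1.750: state=(-0.344, 0.407)
t=2.000: state=(-0.209, 0.649)
t=2.250: state=(-0.036, 0.706)
t=2.500: state=(0.129, 0.581)
t=2.750: state=(0.244, 0.325)
t=3.000: state=(0.287, 0.016)
t=3.250: state=(0.254, -0.265)
t=3.500: state=(0.162, -0.452)
t=3.750: state=(0.039, -0.509)
t=4.000: state=(-0.081, -0.432)
t=4.250: state=(-0.168, -0.256)
t=4.500: state=(-0.205, -0.034)
t=4.750: state=(-0.187, 0.173)
t=5.000: state=(-0.124, 0.316)
t=5.250: state=(-0.037, 0.366)
t=5.500: state=(0.051, 0.319)
t=5.750: state=(0.116, 0.197)
t=6.000: state=(0.146, 0.039)
t=6.250: state=(0.137, -0.112)
t=6.500: state=(0.094, -0.220)
t=6.750: state=(0.032, -0.262)
t=7.000: state=(-0.031, -0.234)
t=7.250: state=(-0.080, -0.151)
t=7.500: state=(-0.104, -0.038)
t=7.510: state=(-0.105, -0.033)
compare at T: theta=-0.105, omega=-0.033

largest component: omega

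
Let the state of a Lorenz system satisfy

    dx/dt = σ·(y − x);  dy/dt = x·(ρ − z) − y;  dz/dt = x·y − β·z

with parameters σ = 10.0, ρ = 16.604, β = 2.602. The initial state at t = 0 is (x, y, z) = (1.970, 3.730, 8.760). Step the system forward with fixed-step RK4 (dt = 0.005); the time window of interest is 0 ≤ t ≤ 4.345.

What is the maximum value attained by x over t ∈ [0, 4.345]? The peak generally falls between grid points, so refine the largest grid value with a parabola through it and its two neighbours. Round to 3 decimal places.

t=0.000: state=(1.970, 3.730, 8.760)
step 1 (dt=0.005): k1=(17.600, 11.723, -15.445), k2=(17.453, 12.116, -15.122), k3=(17.467, 12.111, -15.123), k4=(17.332, 12.503, -14.798); state += dt/6·(k1+2k2+2k3+k4)
t=0.005: state=(2.057, 3.791, 8.684)
t=0.010: state=(2.143, 3.855, 8.612)
t=0.015: state=(2.229, 3.923, 8.543)
continuing one RK4 step at a time; state shown every 40 steps (Δt=0.2):
t=0.200: state=(6.078, 8.879, 9.291)
t=0.400: state=(10.159, 9.438, 20.535)
t=0.600: state=(4.560, 2.011, 17.964)
t=0.800: state=(2.510, 2.648, 11.640)
t=1.000: state=(4.363, 6.111, 9.159)
t=1.200: state=(8.937, 10.857, 15.368)
t=1.400: state=(7.282, 4.384, 20.298)
t=1.600: state=(3.333, 2.660, 14.244)
t=1.800: state=(3.914, 5.037, 10.438)
t=2.000: state=(7.508, 9.615, 13.103)
t=2.200: state=(8.430, 6.661, 19.998)
t=2.400: state=(4.385, 3.134, 15.978)
t=2.600: state=(4.000, 4.702, 11.743)
t=2.800: state=(6.734, 8.539, 12.660)
t=3.000: state=(8.502, 7.708, 18.857)
t=3.200: state=(5.237, 3.804, 16.860)
t=3.400: state=(4.291, 4.699, 12.778)
t=3.600: state=(6.382, 7.869, 12.864)
t=3.800: state=(8.228, 7.944, 17.894)
t=4.000: state=(5.782, 4.431, 17.155)
t=4.200: state=(4.628, 4.845, 13.528)
t=4.345: state=(5.612, 6.678, 12.804)
largest grid value and its neighbours: x(0.380)=10.21913, x(0.385)=10.22005, x(0.390)=10.21044
parabola through these three points peaks at t≈0.383 with x≈10.22095

max x = 10.221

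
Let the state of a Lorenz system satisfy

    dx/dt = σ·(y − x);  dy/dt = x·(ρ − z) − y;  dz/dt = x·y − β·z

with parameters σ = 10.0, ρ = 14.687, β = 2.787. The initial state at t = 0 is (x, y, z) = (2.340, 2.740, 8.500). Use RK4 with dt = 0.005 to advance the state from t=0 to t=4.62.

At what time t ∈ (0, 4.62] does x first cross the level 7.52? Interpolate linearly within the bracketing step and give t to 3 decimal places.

t = 0.324

t=0.000: state=(2.340, 2.740, 8.500)
step 1 (dt=0.005): k1=(4.000, 11.738, -17.278), k2=(4.193, 11.872, -17.061), k3=(4.192, 11.873, -17.061), k4=(4.384, 12.009, -16.843); state += dt/6·(k1+2k2+2k3+k4)
t=0.005: state=(2.361, 2.799, 8.415)
t=0.010: state=(2.384, 2.860, 8.332)
t=0.015: state=(2.409, 2.922, 8.251)
continuing one RK4 step at a time; state shown every 40 steps (Δt=0.2):
t=0.200: state=(4.638, 6.577, 7.321)
t=0.320: state=(7.417, 9.884, 10.489)
next step: t=0.325: state=(7.540, 9.988, 10.712) — x has crossed 7.52
linear interpolation between t=0.320 (7.41666) and t=0.325 (7.53958) → t≈0.324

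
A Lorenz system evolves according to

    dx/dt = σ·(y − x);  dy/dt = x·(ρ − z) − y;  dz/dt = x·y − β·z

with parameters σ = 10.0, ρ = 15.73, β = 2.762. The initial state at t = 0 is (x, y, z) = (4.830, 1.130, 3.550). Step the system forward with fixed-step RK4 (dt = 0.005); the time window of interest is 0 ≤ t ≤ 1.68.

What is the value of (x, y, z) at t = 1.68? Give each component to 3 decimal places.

t=0.000: state=(4.830, 1.130, 3.550)
step 1 (dt=0.005): k1=(-37.000, 57.699, -4.347), k2=(-34.633, 56.480, -3.738), k3=(-34.722, 56.548, -3.749), k4=(-32.436, 55.389, -3.175); state += dt/6·(k1+2k2+2k3+k4)
t=0.005: state=(4.657, 1.413, 3.531)
t=0.010: state=(4.505, 1.684, 3.518)
t=0.015: state=(4.374, 1.946, 3.510)
continuing one RK4 step at a time; state shown every 20 steps (Δt=0.1):
t=0.100: state=(4.254, 5.765, 3.991)
t=0.200: state=(6.954, 10.599, 7.075)
t=0.300: state=(10.630, 13.485, 15.287)
t=0.400: state=(10.796, 7.959, 22.608)
t=0.500: state=(6.449, 1.777, 20.595)
t=0.600: state=(2.841, 0.431, 15.968)
t=0.700: state=(1.383, 0.675, 12.199)
t=0.800: state=(1.110, 1.172, 9.349)
t=0.900: state=(1.410, 1.940, 7.260)
t=1.000: state=(2.207, 3.315, 5.918)
t=1.100: state=(3.747, 5.790, 5.670)
t=1.200: state=(6.389, 9.602, 7.760)
t=1.300: state=(9.674, 12.466, 14.075)
t=1.400: state=(10.528, 8.996, 20.969)
t=1.500: state=(7.289, 3.241, 20.591)
t=1.600: state=(3.856, 1.340, 16.587)
t=1.680: state=(2.452, 1.376, 13.582)

(x, y, z) = (2.452, 1.376, 13.582)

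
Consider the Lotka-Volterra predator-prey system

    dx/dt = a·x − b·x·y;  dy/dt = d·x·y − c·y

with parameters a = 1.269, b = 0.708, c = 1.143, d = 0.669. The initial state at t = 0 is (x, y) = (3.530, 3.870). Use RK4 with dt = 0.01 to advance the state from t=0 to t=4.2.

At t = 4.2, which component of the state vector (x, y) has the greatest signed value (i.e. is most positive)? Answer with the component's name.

largest component: x

t=0.000: state=(3.530, 3.870)
step 1 (dt=0.01): k1=(-5.192, 4.716), k2=(-5.213, 4.677), k3=(-5.212, 4.676), k4=(-5.231, 4.636); state += dt/6·(k1+2k2+2k3+k4)
t=0.010: state=(3.478, 3.917)
t=0.020: state=(3.425, 3.963)
t=0.030: state=(3.373, 4.008)
continuing one RK4 step at a time; state shown every 20 steps (Δt=0.2):
t=0.200: state=(2.484, 4.601)
t=0.400: state=(1.634, 4.806)
t=0.600: state=(1.080, 4.572)
t=0.800: state=(0.752, 4.104)
t=1.000: state=(0.563, 3.561)
t=1.200: state=(0.455, 3.031)
t=1.400: state=(0.396, 2.552)
t=1.600: state=(0.366, 2.136)
t=1.800: state=(0.358, 1.784)
t=2.000: state=(0.366, 1.489)
t=2.200: state=(0.389, 1.246)
t=2.400: state=(0.426, 1.047)
t=2.600: state=(0.480, 0.885)
t=2.800: state=(0.551, 0.754)
t=3.000: state=(0.643, 0.650)
t=3.200: state=(0.760, 0.568)
t=3.400: state=(0.908, 0.505)
t=3.600: state=(1.094, 0.459)
t=3.800: state=(1.324, 0.429)
t=4.000: state=(1.608, 0.415)
t=4.200: state=(1.954, 0.419)
compare at T: x=1.954, y=0.419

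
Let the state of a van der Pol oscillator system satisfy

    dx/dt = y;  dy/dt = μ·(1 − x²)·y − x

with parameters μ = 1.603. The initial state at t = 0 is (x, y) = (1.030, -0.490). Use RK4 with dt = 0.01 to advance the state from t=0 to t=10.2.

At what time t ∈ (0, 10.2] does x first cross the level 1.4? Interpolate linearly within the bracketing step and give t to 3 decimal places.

t = 4.887

t=0.000: state=(1.030, -0.490)
step 1 (dt=0.01): k1=(-0.490, -0.982), k2=(-0.495, -0.983), k3=(-0.495, -0.983), k4=(-0.500, -0.984); state += dt/6·(k1+2k2+2k3+k4)
t=0.010: state=(1.025, -0.500)
t=0.020: state=(1.020, -0.510)
t=0.030: state=(1.015, -0.520)
continuing one RK4 step at a time; state shown every 50 steps (Δt=0.5):
t=0.500: state=(0.647, -1.096)
t=1.000: state=(-0.190, -2.433)
t=1.500: state=(-1.577, -2.118)
t=2.000: state=(-1.953, 0.093)
t=2.500: state=(-1.801, 0.422)
t=3.000: state=(-1.557, 0.553)
t=3.500: state=(-1.235, 0.760)
t=4.000: state=(-0.751, 1.263)
t=4.500: state=(0.186, 2.706)
t=4.880: state=(1.379, 2.927)
next step: t=4.890: state=(1.408, 2.869) — x has crossed 1.4
linear interpolation between t=4.880 (1.37919) and t=4.890 (1.40818) → t≈4.887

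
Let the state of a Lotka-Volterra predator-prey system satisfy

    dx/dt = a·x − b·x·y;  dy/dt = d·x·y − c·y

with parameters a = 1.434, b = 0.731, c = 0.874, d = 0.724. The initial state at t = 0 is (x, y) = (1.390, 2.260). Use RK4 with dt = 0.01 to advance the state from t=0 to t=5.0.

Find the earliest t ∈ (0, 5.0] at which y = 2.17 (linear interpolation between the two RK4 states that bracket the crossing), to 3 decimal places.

t=0.000: state=(1.390, 2.260)
step 1 (dt=0.01): k1=(-0.303, 0.299), k2=(-0.304, 0.297), k3=(-0.304, 0.297), k4=(-0.305, 0.295); state += dt/6·(k1+2k2+2k3+k4)
t=0.010: state=(1.387, 2.263)
t=0.020: state=(1.384, 2.266)
t=0.030: state=(1.381, 2.269)
continuing one RK4 step at a time; state shown every 20 steps (Δt=0.2):
t=0.200: state=(1.325, 2.310)
t=0.400: state=(1.257, 2.338)
t=0.600: state=(1.189, 2.343)
t=0.800: state=(1.125, 2.326)
t=1.000: state=(1.069, 2.289)
t=1.200: state=(1.023, 2.236)
t=1.400: state=(0.987, 2.172)
next step: t=1.410: state=(0.986, 2.168) — y has crossed 2.17
linear interpolation between t=1.400 (2.17168) and t=1.410 (2.16822) → t≈1.405

t = 1.405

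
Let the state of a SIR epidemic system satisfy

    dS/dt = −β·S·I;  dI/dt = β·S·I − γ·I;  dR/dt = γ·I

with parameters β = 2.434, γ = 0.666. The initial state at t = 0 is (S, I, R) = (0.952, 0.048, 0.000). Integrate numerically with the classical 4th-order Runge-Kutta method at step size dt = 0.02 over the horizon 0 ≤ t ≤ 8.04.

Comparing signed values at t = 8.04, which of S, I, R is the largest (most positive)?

t=0.000: state=(0.952, 0.048, 0.000)
step 1 (dt=0.02): k1=(-0.111, 0.079, 0.032), k2=(-0.113, 0.080, 0.032), k3=(-0.113, 0.080, 0.033), k4=(-0.115, 0.082, 0.033); state += dt/6·(k1+2k2+2k3+k4)
t=0.020: state=(0.950, 0.050, 0.001)
t=0.040: state=(0.947, 0.051, 0.001)
t=0.060: state=(0.945, 0.053, 0.002)
continuing one RK4 step at a time; state shown every 25 steps (Δt=0.5):
t=0.500: state=(0.871, 0.105, 0.024)
t=1.000: state=(0.726, 0.200, 0.074)
t=1.500: state=(0.532, 0.309, 0.159)
t=2.000: state=(0.348, 0.377, 0.275)
t=2.500: state=(0.219, 0.379, 0.403)
t=3.000: state=(0.141, 0.336, 0.523)
t=3.500: state=(0.097, 0.278, 0.625)
t=4.000: state=(0.072, 0.221, 0.708)
t=4.500: state=(0.057, 0.171, 0.773)
t=5.000: state=(0.047, 0.130, 0.823)
t=5.500: state=(0.041, 0.099, 0.860)
t=6.000: state=(0.037, 0.074, 0.889)
t=6.500: state=(0.034, 0.055, 0.910)
t=7.000: state=(0.032, 0.041, 0.926)
t=7.500: state=(0.031, 0.031, 0.938)
t=8.000: state=(0.030, 0.023, 0.947)
t=8.040: state=(0.030, 0.022, 0.948)
compare at T: S=0.030, I=0.022, R=0.948

largest component: R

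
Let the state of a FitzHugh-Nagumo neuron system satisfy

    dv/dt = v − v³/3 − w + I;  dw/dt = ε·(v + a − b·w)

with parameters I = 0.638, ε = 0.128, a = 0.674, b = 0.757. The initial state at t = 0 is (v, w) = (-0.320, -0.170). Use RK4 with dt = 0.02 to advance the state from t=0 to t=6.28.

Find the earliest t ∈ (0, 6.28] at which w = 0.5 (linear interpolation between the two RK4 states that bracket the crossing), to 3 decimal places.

t = 3.231

t=0.000: state=(-0.320, -0.170)
step 1 (dt=0.02): k1=(0.499, 0.062), k2=(0.503, 0.062), k3=(0.503, 0.062), k4=(0.507, 0.063); state += dt/6·(k1+2k2+2k3+k4)
t=0.020: state=(-0.310, -0.169)
t=0.040: state=(-0.300, -0.167)
t=0.060: state=(-0.289, -0.166)
continuing one RK4 step at a time; state shown every 25 steps (Δt=0.5):
t=0.500: state=(-0.012, -0.131)
t=1.000: state=(0.459, -0.069)
t=1.500: state=(1.086, 0.024)
t=2.000: state=(1.604, 0.151)
t=2.500: state=(1.811, 0.294)
t=3.000: state=(1.838, 0.436)
t=3.220: state=(1.827, 0.497)
next step: t=3.240: state=(1.826, 0.503) — w has crossed 0.5
linear interpolation between t=3.220 (0.49707) and t=3.240 (0.50251) → t≈3.231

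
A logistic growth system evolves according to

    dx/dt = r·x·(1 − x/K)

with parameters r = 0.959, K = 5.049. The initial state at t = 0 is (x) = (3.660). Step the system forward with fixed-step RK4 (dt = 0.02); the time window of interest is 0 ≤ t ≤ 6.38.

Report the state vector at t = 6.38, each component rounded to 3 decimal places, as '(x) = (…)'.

(x) = (5.045)

t=0.000: state=(3.660)
step 1 (dt=0.02): k1=(0.966), k2=(0.961), k3=(0.961), k4=(0.957); state += dt/6·(k1+2k2+2k3+k4)
t=0.020: state=(3.679)
t=0.040: state=(3.698)
t=0.060: state=(3.717)
continuing one RK4 step at a time; state shown every 25 steps (Δt=0.5):
t=0.500: state=(4.088)
t=1.000: state=(4.408)
t=1.500: state=(4.632)
t=2.000: state=(4.782)
t=2.500: state=(4.881)
t=3.000: state=(4.943)
t=3.500: state=(4.983)
t=4.000: state=(5.008)
t=4.500: state=(5.024)
t=5.000: state=(5.033)
t=5.500: state=(5.039)
t=6.000: state=(5.043)
t=6.380: state=(5.045)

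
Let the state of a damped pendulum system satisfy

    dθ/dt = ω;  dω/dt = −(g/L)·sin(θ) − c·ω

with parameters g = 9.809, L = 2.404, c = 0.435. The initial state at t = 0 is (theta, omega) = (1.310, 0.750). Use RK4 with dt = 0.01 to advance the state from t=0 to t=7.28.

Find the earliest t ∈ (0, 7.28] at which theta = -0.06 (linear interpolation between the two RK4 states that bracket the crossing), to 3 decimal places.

t=0.000: state=(1.310, 0.750)
step 1 (dt=0.01): k1=(0.750, -4.269), k2=(0.729, -4.263), k3=(0.729, -4.263), k4=(0.707, -4.258); state += dt/6·(k1+2k2+2k3+k4)
t=0.010: state=(1.317, 0.707)
t=0.020: state=(1.324, 0.665)
t=0.030: state=(1.331, 0.622)
continuing one RK4 step at a time; state shown every 25 steps (Δt=0.25):
t=0.250: state=(1.368, -0.272)
t=0.500: state=(1.184, -1.172)
t=0.750: state=(0.799, -1.861)
t=1.000: state=(0.286, -2.164)
t=1.160: state=(-0.057, -2.088)
next step: t=1.170: state=(-0.078, -2.076) — theta has crossed -0.06
linear interpolation between t=1.160 (-0.05743) and t=1.170 (-0.07825) → t≈1.161

t = 1.161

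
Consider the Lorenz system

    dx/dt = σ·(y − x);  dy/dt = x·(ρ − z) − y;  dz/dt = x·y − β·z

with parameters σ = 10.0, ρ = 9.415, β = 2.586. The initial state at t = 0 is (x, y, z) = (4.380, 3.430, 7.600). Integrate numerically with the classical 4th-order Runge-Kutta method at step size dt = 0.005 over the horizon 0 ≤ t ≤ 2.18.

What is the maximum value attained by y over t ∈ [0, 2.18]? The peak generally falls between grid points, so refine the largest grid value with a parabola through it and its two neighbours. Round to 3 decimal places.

max y = 5.507

t=0.000: state=(4.380, 3.430, 7.600)
step 1 (dt=0.005): k1=(-9.500, 4.520, -4.630), k2=(-9.150, 4.516, -4.633), k3=(-9.158, 4.517, -4.630), k4=(-8.816, 4.514, -4.630); state += dt/6·(k1+2k2+2k3+k4)
t=0.005: state=(4.334, 3.453, 7.577)
t=0.010: state=(4.292, 3.475, 7.554)
t=0.015: state=(4.253, 3.498, 7.531)
continuing one RK4 step at a time; state shown every 20 steps (Δt=0.1):
t=0.100: state=(3.948, 3.895, 7.186)
t=0.200: state=(4.103, 4.415, 7.016)
t=0.300: state=(4.499, 4.949, 7.198)
t=0.400: state=(4.947, 5.365, 7.722)
t=0.500: state=(5.281, 5.505, 8.437)
t=0.600: state=(5.365, 5.305, 9.072)
t=0.700: state=(5.176, 4.878, 9.377)
t=0.800: state=(4.821, 4.439, 9.286)
t=0.900: state=(4.463, 4.149, 8.913)
t=1.000: state=(4.221, 4.059, 8.439)
t=1.100: state=(4.143, 4.148, 8.018)
t=1.200: state=(4.222, 4.367, 7.755)
t=1.300: state=(4.417, 4.651, 7.705)
t=1.400: state=(4.667, 4.918, 7.871)
t=1.500: state=(4.893, 5.082, 8.195)
t=1.600: state=(5.023, 5.086, 8.561)
t=1.700: state=(5.015, 4.938, 8.835)
t=1.800: state=(4.885, 4.712, 8.928)
t=1.900: state=(4.695, 4.501, 8.833)
t=2.000: state=(4.520, 4.373, 8.614)
t=2.100: state=(4.414, 4.351, 8.361)
t=2.180: state=(4.393, 4.404, 8.189)
largest grid value and its neighbours: y(0.485)=5.50634, y(0.490)=5.50687, y(0.495)=5.50651
parabola through these three points peaks at t≈0.490 with y≈5.50688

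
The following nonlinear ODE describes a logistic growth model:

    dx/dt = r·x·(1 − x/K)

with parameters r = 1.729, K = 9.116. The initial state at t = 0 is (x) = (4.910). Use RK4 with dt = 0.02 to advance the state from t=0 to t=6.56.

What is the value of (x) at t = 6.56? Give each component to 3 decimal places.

(x) = (9.116)

t=0.000: state=(4.910)
step 1 (dt=0.02): k1=(3.917), k2=(3.911), k3=(3.911), k4=(3.905); state += dt/6·(k1+2k2+2k3+k4)
t=0.020: state=(4.988)
t=0.040: state=(5.066)
t=0.060: state=(5.144)
continuing one RK4 step at a time; state shown every 25 steps (Δt=0.5):
t=0.500: state=(6.699)
t=1.000: state=(7.913)
t=1.500: state=(8.567)
t=2.000: state=(8.877)
t=2.500: state=(9.014)
t=3.000: state=(9.073)
t=3.500: state=(9.098)
t=4.000: state=(9.108)
t=4.500: state=(9.113)
t=5.000: state=(9.115)
t=5.500: state=(9.115)
t=6.000: state=(9.116)
t=6.500: state=(9.116)
t=6.560: state=(9.116)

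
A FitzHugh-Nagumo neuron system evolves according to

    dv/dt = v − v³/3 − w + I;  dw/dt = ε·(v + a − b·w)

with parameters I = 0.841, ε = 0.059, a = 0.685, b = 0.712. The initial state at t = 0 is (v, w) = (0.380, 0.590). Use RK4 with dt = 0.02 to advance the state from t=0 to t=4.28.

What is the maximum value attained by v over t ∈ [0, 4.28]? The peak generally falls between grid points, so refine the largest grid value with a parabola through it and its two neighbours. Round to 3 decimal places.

t=0.000: state=(0.380, 0.590)
step 1 (dt=0.02): k1=(0.613, 0.038), k2=(0.618, 0.038), k3=(0.618, 0.038), k4=(0.622, 0.039); state += dt/6·(k1+2k2+2k3+k4)
t=0.020: state=(0.392, 0.591)
t=0.040: state=(0.405, 0.592)
t=0.060: state=(0.418, 0.592)
continuing one RK4 step at a time; state shown every 10 steps (Δt=0.2):
t=0.200: state=(0.512, 0.598)
t=0.400: state=(0.663, 0.608)
t=0.600: state=(0.830, 0.620)
t=0.800: state=(1.004, 0.634)
t=1.000: state=(1.175, 0.649)
t=1.200: state=(1.331, 0.667)
t=1.400: state=(1.461, 0.685)
t=1.600: state=(1.561, 0.706)
t=1.800: state=(1.633, 0.727)
t=2.000: state=(1.681, 0.748)
t=2.200: state=(1.711, 0.770)
t=2.400: state=(1.728, 0.792)
t=2.600: state=(1.735, 0.813)
t=2.800: state=(1.737, 0.835)
t=3.000: state=(1.734, 0.856)
t=3.200: state=(1.729, 0.878)
t=3.400: state=(1.722, 0.899)
t=3.600: state=(1.714, 0.919)
t=3.800: state=(1.705, 0.940)
t=4.000: state=(1.696, 0.960)
t=4.200: state=(1.686, 0.980)
t=4.280: state=(1.682, 0.988)
largest grid value and its neighbours: v(2.740)=1.73703, v(2.760)=1.73705, v(2.780)=1.73704
parabola through these three points peaks at t≈2.763 with v≈1.73705

max v = 1.737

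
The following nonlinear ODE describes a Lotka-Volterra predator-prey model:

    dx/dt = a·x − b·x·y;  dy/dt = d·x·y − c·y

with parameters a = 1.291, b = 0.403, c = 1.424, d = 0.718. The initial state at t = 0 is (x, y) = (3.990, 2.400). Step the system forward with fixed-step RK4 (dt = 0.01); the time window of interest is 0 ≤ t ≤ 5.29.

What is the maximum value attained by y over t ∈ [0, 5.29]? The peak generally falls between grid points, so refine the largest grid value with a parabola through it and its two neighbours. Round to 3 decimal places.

t=0.000: state=(3.990, 2.400)
step 1 (dt=0.01): k1=(1.292, 3.458), k2=(1.266, 3.494), k3=(1.266, 3.494), k4=(1.240, 3.530); state += dt/6·(k1+2k2+2k3+k4)
t=0.010: state=(4.003, 2.435)
t=0.020: state=(4.015, 2.471)
t=0.030: state=(4.026, 2.507)
continuing one RK4 step at a time; state shown every 20 steps (Δt=0.2):
t=0.200: state=(4.123, 3.243)
t=0.400: state=(3.934, 4.369)
t=0.600: state=(3.408, 5.586)
t=0.800: state=(2.700, 6.520)
t=1.000: state=(2.029, 6.876)
t=1.200: state=(1.517, 6.657)
t=1.400: state=(1.174, 6.064)
t=1.600: state=(0.961, 5.310)
t=1.800: state=(0.837, 4.540)
t=2.000: state=(0.773, 3.831)
t=2.200: state=(0.754, 3.214)
t=2.400: state=(0.770, 2.696)
t=2.600: state=(0.816, 2.272)
t=2.800: state=(0.893, 1.931)
t=3.000: state=(1.000, 1.663)
t=3.200: state=(1.142, 1.458)
t=3.400: state=(1.323, 1.309)
t=3.600: state=(1.548, 1.209)
t=3.800: state=(1.823, 1.158)
t=4.000: state=(2.150, 1.158)
t=4.200: state=(2.531, 1.218)
t=4.400: state=(2.955, 1.358)
t=4.600: state=(3.397, 1.611)
t=4.800: state=(3.802, 2.034)
t=5.000: state=(4.075, 2.700)
t=5.200: state=(4.091, 3.664)
t=5.290: state=(3.986, 4.186)
largest grid value and its neighbours: y(1.010)=6.87780, y(1.020)=6.87784, y(1.030)=6.87644
parabola through these three points peaks at t≈1.015 with y≈6.87800

max y = 6.878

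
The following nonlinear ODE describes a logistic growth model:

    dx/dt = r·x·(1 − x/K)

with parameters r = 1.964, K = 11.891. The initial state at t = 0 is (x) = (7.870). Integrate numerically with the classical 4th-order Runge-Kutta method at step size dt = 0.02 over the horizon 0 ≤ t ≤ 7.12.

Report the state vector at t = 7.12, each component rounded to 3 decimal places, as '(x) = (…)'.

t=0.000: state=(7.870)
step 1 (dt=0.02): k1=(5.227), k2=(5.193), k3=(5.193), k4=(5.159); state += dt/6·(k1+2k2+2k3+k4)
t=0.020: state=(7.974)
t=0.040: state=(8.076)
t=0.060: state=(8.177)
continuing one RK4 step at a time; state shown every 25 steps (Δt=0.5):
t=0.500: state=(9.981)
t=1.000: state=(11.096)
t=1.500: state=(11.580)
t=2.000: state=(11.773)
t=2.500: state=(11.846)
t=3.000: state=(11.874)
t=3.500: state=(11.885)
t=4.000: state=(11.889)
t=4.500: state=(11.890)
t=5.000: state=(11.891)
t=5.500: state=(11.891)
t=6.000: state=(11.891)
t=6.500: state=(11.891)
t=7.000: state=(11.891)
t=7.120: state=(11.891)

(x) = (11.891)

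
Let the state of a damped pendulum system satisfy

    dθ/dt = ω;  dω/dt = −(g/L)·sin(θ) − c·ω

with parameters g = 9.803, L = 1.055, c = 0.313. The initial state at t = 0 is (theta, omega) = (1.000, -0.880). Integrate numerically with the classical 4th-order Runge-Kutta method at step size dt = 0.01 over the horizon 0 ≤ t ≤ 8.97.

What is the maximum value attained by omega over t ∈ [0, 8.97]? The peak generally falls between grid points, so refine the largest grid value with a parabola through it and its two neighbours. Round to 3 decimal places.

t=0.000: state=(1.000, -0.880)
step 1 (dt=0.01): k1=(-0.880, -7.543), k2=(-0.918, -7.509), k3=(-0.918, -7.509), k4=(-0.955, -7.474); state += dt/6·(k1+2k2+2k3+k4)
t=0.010: state=(0.991, -0.955)
t=0.020: state=(0.981, -1.029)
t=0.030: state=(0.970, -1.103)
continuing one RK4 step at a time; state shown every 50 steps (Δt=0.5):
t=0.500: state=(-0.110, -2.748)
t=1.000: state=(-0.876, 0.112)
t=1.500: state=(-0.106, 2.387)
t=2.000: state=(0.725, 0.381)
t=2.500: state=(0.226, -1.968)
t=3.000: state=(-0.579, -0.669)
t=3.500: state=(-0.286, 1.574)
t=4.000: state=(0.452, 0.815)
t=4.500: state=(0.307, -1.231)
t=5.000: state=(-0.345, -0.867)
t=5.500: state=(-0.306, 0.943)
t=6.000: state=(0.257, 0.861)
t=6.500: state=(0.291, -0.706)
t=7.000: state=(-0.186, -0.819)
t=7.500: state=(-0.269, 0.515)
t=8.000: state=(0.130, 0.757)
t=8.500: state=(0.243, -0.362)
t=8.970: state=(-0.065, -0.713)
largest grid value and its neighbours: omega(1.500)=2.38673, omega(1.510)=2.38798, omega(1.520)=2.38703
parabola through these three points peaks at t≈1.511 with omega≈2.38799

max omega = 2.388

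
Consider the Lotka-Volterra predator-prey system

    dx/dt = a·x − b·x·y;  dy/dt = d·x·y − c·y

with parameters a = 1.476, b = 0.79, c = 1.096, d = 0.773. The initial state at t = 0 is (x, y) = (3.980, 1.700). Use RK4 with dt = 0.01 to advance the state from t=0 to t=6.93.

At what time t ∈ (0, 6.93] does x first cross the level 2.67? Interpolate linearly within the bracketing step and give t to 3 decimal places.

t = 0.522

t=0.000: state=(3.980, 1.700)
step 1 (dt=0.01): k1=(0.529, 3.367), k2=(0.477, 3.404), k3=(0.476, 3.404), k4=(0.423, 3.441); state += dt/6·(k1+2k2+2k3+k4)
t=0.010: state=(3.985, 1.734)
t=0.020: state=(3.988, 1.769)
t=0.030: state=(3.991, 1.804)
continuing one RK4 step at a time; state shown every 25 steps (Δt=0.25):
t=0.250: state=(3.731, 2.758)
t=0.500: state=(2.770, 3.962)
t=0.520: state=(2.678, 4.043)
next step: t=0.530: state=(2.632, 4.082) — x has crossed 2.67
linear interpolation between t=0.520 (2.67800) and t=0.530 (2.63198) → t≈0.522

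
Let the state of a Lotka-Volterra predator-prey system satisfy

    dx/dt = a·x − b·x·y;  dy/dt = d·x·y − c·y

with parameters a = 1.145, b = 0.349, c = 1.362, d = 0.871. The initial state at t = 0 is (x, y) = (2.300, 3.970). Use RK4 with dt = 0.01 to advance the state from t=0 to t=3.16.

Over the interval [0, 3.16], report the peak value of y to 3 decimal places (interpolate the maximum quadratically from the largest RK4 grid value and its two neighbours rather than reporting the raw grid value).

t=0.000: state=(2.300, 3.970)
step 1 (dt=0.01): k1=(-0.553, 2.546), k2=(-0.563, 2.545), k3=(-0.563, 2.544), k4=(-0.572, 2.543); state += dt/6·(k1+2k2+2k3+k4)
t=0.010: state=(2.294, 3.995)
t=0.020: state=(2.289, 4.021)
t=0.030: state=(2.283, 4.046)
continuing one RK4 step at a time; state shown every 20 steps (Δt=0.2):
t=0.200: state=(2.154, 4.461)
t=0.400: state=(1.955, 4.861)
t=0.600: state=(1.734, 5.105)
t=0.800: state=(1.522, 5.161)
t=1.000: state=(1.339, 5.040)
t=1.200: state=(1.194, 4.783)
t=1.400: state=(1.088, 4.442)
t=1.600: state=(1.017, 4.061)
t=1.800: state=(0.976, 3.677)
t=2.000: state=(0.961, 3.314)
t=2.200: state=(0.970, 2.985)
t=2.400: state=(1.001, 2.698)
t=2.600: state=(1.052, 2.456)
t=2.800: state=(1.122, 2.260)
t=3.000: state=(1.211, 2.108)
t=3.160: state=(1.297, 2.019)
largest grid value and its neighbours: y(0.750)=5.16500, y(0.760)=5.16518, y(0.770)=5.16489
parabola through these three points peaks at t≈0.759 with y≈5.16518

max y = 5.165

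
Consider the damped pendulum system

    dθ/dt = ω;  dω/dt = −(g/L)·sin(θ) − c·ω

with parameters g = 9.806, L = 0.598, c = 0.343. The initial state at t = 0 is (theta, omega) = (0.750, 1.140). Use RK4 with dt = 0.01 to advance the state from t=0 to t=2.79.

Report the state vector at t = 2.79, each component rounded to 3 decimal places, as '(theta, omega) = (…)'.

t=0.000: state=(0.750, 1.140)
step 1 (dt=0.01): k1=(1.140, -11.569), k2=(1.082, -11.617), k3=(1.082, -11.613), k4=(1.024, -11.658); state += dt/6·(k1+2k2+2k3+k4)
t=0.010: state=(0.761, 1.024)
t=0.020: state=(0.770, 0.907)
t=0.030: state=(0.779, 0.789)
continuing one RK4 step at a time; state shown every 10 steps (Δt=0.1):
t=0.100: state=(0.805, -0.041)
t=0.200: state=(0.743, -1.177)
t=0.300: state=(0.576, -2.133)
t=0.400: state=(0.327, -2.770)
t=0.500: state=(0.037, -2.968)
t=0.600: state=(-0.250, -2.692)
t=0.700: state=(-0.488, -2.011)
t=0.800: state=(-0.644, -1.068)
t=0.900: state=(-0.698, -0.019)
t=1.000: state=(-0.649, 0.998)
t=1.100: state=(-0.504, 1.851)
t=1.200: state=(-0.288, 2.415)
t=1.300: state=(-0.034, 2.593)
t=1.400: state=(0.217, 2.355)
t=1.500: state=(0.425, 1.760)
t=1.600: state=(0.561, 0.928)
t=1.700: state=(0.607, -0.002)
t=1.800: state=(0.561, -0.901)
t=1.900: state=(0.432, -1.647)
t=2.000: state=(0.241, -2.128)
t=2.100: state=(0.018, -2.264)
t=2.200: state=(-0.200, -2.038)
t=2.300: state=(-0.379, -1.502)
t=2.400: state=(-0.493, -0.761)
t=2.500: state=(-0.529, 0.063)
t=2.600: state=(-0.482, 0.850)
t=2.700: state=(-0.363, 1.490)
t=2.790: state=(-0.211, 1.859)

(theta, omega) = (-0.211, 1.859)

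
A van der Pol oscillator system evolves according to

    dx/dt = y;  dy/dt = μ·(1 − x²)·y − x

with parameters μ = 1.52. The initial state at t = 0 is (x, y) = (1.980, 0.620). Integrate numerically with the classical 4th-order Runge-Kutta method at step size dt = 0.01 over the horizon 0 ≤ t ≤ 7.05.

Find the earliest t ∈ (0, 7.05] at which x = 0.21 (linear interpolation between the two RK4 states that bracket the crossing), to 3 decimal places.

t = 2.686

t=0.000: state=(1.980, 0.620)
step 1 (dt=0.01): k1=(0.620, -4.732), k2=(0.596, -4.641), k3=(0.597, -4.643), k4=(0.574, -4.553); state += dt/6·(k1+2k2+2k3+k4)
t=0.010: state=(1.986, 0.574)
t=0.020: state=(1.991, 0.529)
t=0.030: state=(1.997, 0.486)
continuing one RK4 step at a time; state shown every 25 steps (Δt=0.25):
t=0.250: state=(2.028, -0.104)
t=0.500: state=(1.968, -0.333)
t=0.750: state=(1.872, -0.422)
t=1.000: state=(1.759, -0.481)
t=1.250: state=(1.632, -0.542)
t=1.500: state=(1.487, -0.617)
t=1.750: state=(1.321, -0.722)
t=2.000: state=(1.122, -0.879)
t=2.250: state=(0.873, -1.129)
t=2.500: state=(0.543, -1.555)
t=2.680: state=(0.222, -2.037)
next step: t=2.690: state=(0.201, -2.069) — x has crossed 0.21
linear interpolation between t=2.680 (0.22201) and t=2.690 (0.20148) → t≈2.686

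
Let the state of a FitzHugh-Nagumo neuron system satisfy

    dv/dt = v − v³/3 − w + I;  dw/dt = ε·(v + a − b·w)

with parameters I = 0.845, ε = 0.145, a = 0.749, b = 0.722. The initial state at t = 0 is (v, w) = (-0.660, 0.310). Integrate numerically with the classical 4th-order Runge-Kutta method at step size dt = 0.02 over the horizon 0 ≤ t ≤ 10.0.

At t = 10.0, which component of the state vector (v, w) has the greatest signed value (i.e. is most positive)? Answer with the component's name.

t=0.000: state=(-0.660, 0.310)
step 1 (dt=0.02): k1=(-0.029, -0.020), k2=(-0.029, -0.020), k3=(-0.029, -0.020), k4=(-0.029, -0.020); state += dt/6·(k1+2k2+2k3+k4)
t=0.020: state=(-0.661, 0.310)
t=0.040: state=(-0.661, 0.309)
t=0.060: state=(-0.662, 0.309)
continuing one RK4 step at a time; state shown every 25 steps (Δt=0.5):
t=0.500: state=(-0.674, 0.300)
t=1.000: state=(-0.687, 0.290)
t=1.500: state=(-0.697, 0.279)
t=2.000: state=(-0.704, 0.268)
t=2.500: state=(-0.708, 0.257)
t=3.000: state=(-0.706, 0.247)
t=3.500: state=(-0.698, 0.238)
t=4.000: state=(-0.683, 0.230)
t=4.500: state=(-0.659, 0.224)
t=5.000: state=(-0.624, 0.220)
t=5.500: state=(-0.575, 0.219)
t=6.000: state=(-0.507, 0.222)
t=6.500: state=(-0.413, 0.231)
t=7.000: state=(-0.277, 0.248)
t=7.500: state=(-0.075, 0.275)
t=8.000: state=(0.234, 0.319)
t=8.500: state=(0.687, 0.387)
t=9.000: state=(1.213, 0.488)
t=9.500: state=(1.585, 0.616)
t=10.000: state=(1.722, 0.756)
compare at T: v=1.722, w=0.756

largest component: v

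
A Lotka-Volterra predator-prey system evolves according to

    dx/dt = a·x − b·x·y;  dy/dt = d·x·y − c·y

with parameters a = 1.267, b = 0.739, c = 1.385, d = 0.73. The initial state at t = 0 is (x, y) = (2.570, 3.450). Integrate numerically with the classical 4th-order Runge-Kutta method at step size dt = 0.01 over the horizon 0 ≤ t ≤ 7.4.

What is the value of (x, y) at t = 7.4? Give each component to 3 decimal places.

t=0.000: state=(2.570, 3.450)
step 1 (dt=0.01): k1=(-3.296, 1.694), k2=(-3.291, 1.657), k3=(-3.291, 1.657), k4=(-3.285, 1.619); state += dt/6·(k1+2k2+2k3+k4)
t=0.010: state=(2.537, 3.467)
t=0.020: state=(2.504, 3.482)
t=0.030: state=(2.472, 3.497)
continuing one RK4 step at a time; state shown every 25 steps (Δt=0.25):
t=0.250: state=(1.820, 3.633)
t=0.500: state=(1.298, 3.403)
t=0.750: state=(0.988, 2.957)
t=1.000: state=(0.822, 2.463)
t=1.250: state=(0.748, 2.009)
t=1.500: state=(0.734, 1.625)
t=1.750: state=(0.769, 1.318)
t=2.000: state=(0.847, 1.079)
t=2.250: state=(0.969, 0.900)
t=2.500: state=(1.140, 0.772)
t=2.750: state=(1.369, 0.686)
t=3.000: state=(1.664, 0.639)
t=3.250: state=(2.032, 0.632)
t=3.500: state=(2.475, 0.674)
t=3.750: state=(2.973, 0.783)
t=4.000: state=(3.468, 0.998)
t=4.250: state=(3.834, 1.379)
t=4.500: state=(3.871, 1.984)
t=4.750: state=(3.434, 2.753)
t=5.000: state=(2.657, 3.403)
t=5.250: state=(1.889, 3.636)
t=5.500: state=(1.342, 3.441)
t=5.750: state=(1.013, 3.009)
t=6.000: state=(0.835, 2.514)
t=6.250: state=(0.752, 2.053)
t=6.500: state=(0.733, 1.662)
t=6.750: state=(0.763, 1.347)
t=7.000: state=(0.837, 1.102)
t=7.250: state=(0.954, 0.917)
t=7.400: state=(1.047, 0.831)

(x, y) = (1.047, 0.831)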